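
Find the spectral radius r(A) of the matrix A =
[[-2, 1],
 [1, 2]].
r(A) = sqrt(20)/2 ≈ 2.2361

The eigenvalues of A are the roots of its characteristic polynomial. With M = A (coefficients from the trace and determinant):
  p(λ) = det(λ I - M) = λ^2 - 5.
For λ^2 - 5 the discriminant is 20. It is nonnegative but not a perfect square, so the roots are real and irrational: λ = ± sqrt(20)/2 ≈ 2.2361, -2.2361.
Thus the eigenvalues (to 4 decimals) are 2.2361 (modulus 2.2361); -2.2361 (modulus 2.2361). The spectral radius is the largest modulus: r(A) = sqrt(20)/2 ≈ 2.2361. (Cross-check: r(A) ≤ ||A||_2 ≈ 2.2361; equality holds whenever A is normal, though it can also hold for some non-normal A.)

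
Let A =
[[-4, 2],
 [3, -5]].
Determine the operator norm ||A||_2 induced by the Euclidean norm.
||A||_2 = sqrt((54 + sqrt(2132))/2) ≈ 7.0772 (= sqrt(largest eigenvalue of A^T A))

||A||_2 = sigma_max(A) = sqrt(lambda_max(A^T A)). Form the symmetric matrix M = A^T A =
[[25, -23],
 [-23, 29]].
Its characteristic polynomial (trace, determinant of M give the coefficients) is
  p(λ) = det(λ I - M) = λ^2 - 54λ + 196.
For λ^2 - 54λ + 196 the discriminant is 2132. It is nonnegative but not a perfect square, so the roots are real and irrational: λ = (54 ± sqrt(2132))/2 ≈ 50.0868, 3.9132.
So the eigenvalues of A^T A are ≈ 3.9132, 50.0868 (all ≥ 0, as they must be for A^T A). The largest is λ_max = (54 + sqrt(2132))/2 ≈ 50.0868, hence ||A||_2 = sqrt(λ_max) = sqrt((54 + sqrt(2132))/2) ≈ 7.0772.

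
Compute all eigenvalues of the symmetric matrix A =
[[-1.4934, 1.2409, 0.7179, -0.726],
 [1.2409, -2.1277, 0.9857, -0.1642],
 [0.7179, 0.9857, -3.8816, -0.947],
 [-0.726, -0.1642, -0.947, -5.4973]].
sigma(A) ≈ {-6, -4, -3, 0}

A is real symmetric, so its spectrum consists of real eigenvalues. Expanding the characteristic polynomial of the displayed matrix gives
  det(λ I - A) = p(λ) = λ^4 + (13)λ^3 + (54)λ^2 + (72)λ + (0).
Solving p(λ) = 0 yields eigenvalues ≈ -6, -4, -3, 0. (A is shown rounded to 4 decimals, so these recover the underlying integer eigenvalues to within that precision.)
Verification: the trace of A = -13 equals the sum of eigenvalues -13, and det(A) ≈ -0.0001 matches the eigenvalue product 0.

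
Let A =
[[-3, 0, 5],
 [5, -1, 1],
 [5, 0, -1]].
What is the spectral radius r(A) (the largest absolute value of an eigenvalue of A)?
r(A) = (4 + sqrt(104))/2 ≈ 7.099

The eigenvalues of A are the roots of its characteristic polynomial. With M = A (coefficients from the trace, the sum of principal 2x2 minors, and det A):
  p(λ) = det(λ I - M) = λ^3 + 5λ^2 - 18λ - 22.
By the rational root theorem any rational root is an integer divisor of 22. Testing λ = -1: p(-1) = -1 + 5 + 18 - 22 = 0, so λ = -1 is a root. Dividing out (λ + 1) leaves p(λ) = (λ + 1)(λ^2 + 4λ - 22). For λ^2 + 4λ - 22 the discriminant is 104. It is nonnegative but not a perfect square, so the roots are real and irrational: λ = (-4 ± sqrt(104))/2 ≈ 3.099, -7.099.
Thus the eigenvalues (to 4 decimals) are 3.099 (modulus 3.099); -7.099 (modulus 7.099); -1 (modulus 1). The spectral radius is the largest modulus: r(A) = (4 + sqrt(104))/2 ≈ 7.099. (Cross-check: r(A) ≤ ||A||_2 ≈ 8.0758; equality holds whenever A is normal, though it can also hold for some non-normal A.)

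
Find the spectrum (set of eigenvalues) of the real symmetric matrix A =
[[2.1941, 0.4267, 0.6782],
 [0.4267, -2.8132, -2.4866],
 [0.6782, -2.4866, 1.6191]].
sigma(A) ≈ {-4, 2, 3}

A is real symmetric, so its spectrum consists of real eigenvalues. Expanding the characteristic polynomial of the displayed matrix gives
  det(λ I - A) = p(λ) = λ^3 + (-1)λ^2 + (-14)λ + (24).
Solving p(λ) = 0 yields eigenvalues ≈ -4, 2, 3. (A is shown rounded to 4 decimals, so these recover the underlying integer eigenvalues to within that precision.)
Verification: the trace of A = 1 equals the sum of eigenvalues 1, and det(A) ≈ -24.0003 matches the eigenvalue product -24.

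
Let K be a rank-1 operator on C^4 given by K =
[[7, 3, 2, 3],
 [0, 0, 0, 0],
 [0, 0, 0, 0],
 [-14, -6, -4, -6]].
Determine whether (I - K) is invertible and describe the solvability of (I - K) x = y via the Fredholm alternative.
(I - K) is singular (det(I - K) = 0, i.e. 1 ∈ sigma(K)). (I - K) x = y is solvable iff y ⊥ ker((I - K)^*) = span{(7, 3, 2, 3)}, i.e. iff 7y_1 + 3y_2 + 2y_3 + 3y_4 = 0. When solvable, the solutions are x = y + c·(1, 0, 0, -2), c arbitrary (ker(I - K) = span{(1, 0, 0, -2)}, dimension 1).

K has rank 1, so it is an outer product K = u v^T: every row of K is a multiple of one row vector. Reading off the entries, u = (1, 0, 0, -2) and v = (7, 3, 2, 3) (row i of K equals u_i·v^T). A rank-one matrix u v^T satisfies K u = u (v·u) and kills the (3)-dimensional subspace v^⊥, so its characteristic polynomial is lambda^3 (lambda - v·u) with v·u = tr K = 1. Hence the eigenvalues of I - K are 1 (multiplicity 3) and 1 - (1) = 0, so det(I - K) = 0. (Direct check: I - K =
[[-6, -3, -2, -3],
 [0, 1, 0, 0],
 [0, 0, 1, 0],
 [14, 6, 4, 7]]
has determinant 0.) So 1 is an eigenvalue of K and (I - K) is not invertible. The finite-dimensional Fredholm alternative says: either (I - K) is invertible, or ker(I - K) ≠ {0} and then range(I - K) = ker((I - K)^*)^⊥, with dim ker(I - K) = dim ker((I - K)^*). We are in the second case, so we need both kernels. Kernel of I - K: (I - K) u = u - u (v·u) = u - u = 0, so ker(I - K) = span{u} = span{(1, 0, 0, -2)} (it is exactly 1-dimensional because rank(I - K) = 3). Kernel of the adjoint: K is real, so (I - K)^* = I - K^T = I - v u^T, and (I - v u^T) v = v - v (u·v) = 0; hence ker((I - K)^*) = span{v} = span{(7, 3, 2, 3)}. Therefore (I - K) x = y is solvable iff <y, v> = 0, i.e. iff 7y_1 + 3y_2 + 2y_3 + 3y_4 = 0. When this holds, K y = u (v·y) = 0, so (I - K) y = y and x = y is a particular solution; the full solution set is the line x = y + c·u = y + c·(1, 0, 0, -2), c ∈ C.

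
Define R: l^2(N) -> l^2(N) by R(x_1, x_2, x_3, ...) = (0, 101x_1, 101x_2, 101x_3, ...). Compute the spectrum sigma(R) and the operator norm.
sigma(R) = closed disk {z in C : |z| ≤ 101}; ||R|| = 101

Note R = 101·U where U is the unit right shift (U x)_k = x_{k-1} (with x_0 := 0); so ||R|| = 101||U|| and sigma(R) = 101·sigma(U). ||R x||^2 = sum_{k≥1} |101x_k|^2 = 10201||x||^2, so ||R|| = 101 and sigma(R) ⊂ {|z| ≤ 101}. For any |lambda| < 101, the equation (R - lambda I) x = 0 forces x_1 = 0, then 101x_k = lambda x_{k+1} ⇒ x = 0, so R has no eigenvalues. But (R - lambda I) is not surjective for |lambda| < 101: solving (R - lambda I) x = e_1 would require x_n proportional to (lambda/101)^(-n), which is not in l^2. So every |lambda| < 101 lies in the residual spectrum. The boundary |lambda| = 101 is in the approximate point spectrum (the spectrum is closed). Hence sigma(R) is the closed disk of radius 101.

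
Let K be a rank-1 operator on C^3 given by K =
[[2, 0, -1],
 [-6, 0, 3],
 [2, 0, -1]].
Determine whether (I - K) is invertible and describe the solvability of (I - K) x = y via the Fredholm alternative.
(I - K) is singular (det(I - K) = 0, i.e. 1 ∈ sigma(K)). (I - K) x = y is solvable iff y ⊥ ker((I - K)^*) = span{(2, 0, -1)}, i.e. iff 2y_1 - y_3 = 0. When solvable, the solutions are x = y + c·(1, -3, 1), c arbitrary (ker(I - K) = span{(1, -3, 1)}, dimension 1).

K has rank 1, so it is an outer product K = u v^T: every row of K is a multiple of one row vector. Reading off the entries, u = (1, -3, 1) and v = (2, 0, -1) (row i of K equals u_i·v^T). A rank-one matrix u v^T satisfies K u = u (v·u) and kills the (2)-dimensional subspace v^⊥, so its characteristic polynomial is lambda^2 (lambda - v·u) with v·u = tr K = 1. Hence the eigenvalues of I - K are 1 (multiplicity 2) and 1 - (1) = 0, so det(I - K) = 0. (Direct check: I - K =
[[-1, 0, 1],
 [6, 1, -3],
 [-2, 0, 2]]
has determinant 0.) So 1 is an eigenvalue of K and (I - K) is not invertible. The finite-dimensional Fredholm alternative says: either (I - K) is invertible, or ker(I - K) ≠ {0} and then range(I - K) = ker((I - K)^*)^⊥, with dim ker(I - K) = dim ker((I - K)^*). We are in the second case, so we need both kernels. Kernel of I - K: (I - K) u = u - u (v·u) = u - u = 0, so ker(I - K) = span{u} = span{(1, -3, 1)} (it is exactly 1-dimensional because rank(I - K) = 2). Kernel of the adjoint: K is real, so (I - K)^* = I - K^T = I - v u^T, and (I - v u^T) v = v - v (u·v) = 0; hence ker((I - K)^*) = span{v} = span{(2, 0, -1)}. Therefore (I - K) x = y is solvable iff <y, v> = 0, i.e. iff 2y_1 - y_3 = 0. When this holds, K y = u (v·y) = 0, so (I - K) y = y and x = y is a particular solution; the full solution set is the line x = y + c·u = y + c·(1, -3, 1), c ∈ C.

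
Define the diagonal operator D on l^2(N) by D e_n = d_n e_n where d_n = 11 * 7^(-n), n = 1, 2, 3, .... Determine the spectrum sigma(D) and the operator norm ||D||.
sigma(D) = {11 * 7^(-n) : n ≥ 1} ∪ {0}; ||D|| = 11/7

A bounded diagonal operator on l^2 with diagonal entries d_n has spectrum equal to the closure of {d_n : n ≥ 1}: every d_n is an eigenvalue (with eigenvector e_n), so {d_n} ⊂ sigma(D); the spectrum is closed, so its closure is too; and for lambda not in the closure, (D - lambda I) has bounded inverse (the diagonal entries 1/(d_n - lambda) are bounded). For our sequence d_n = 11 * 7^(-n), n = 1, 2, 3, ...:
  - {d_n} = {11 * 7^(-n) : n ≥ 1}; the only limit point is 0
  - closure = {11 * 7^(-n) : n ≥ 1} ∪ {0}
For the norm: a diagonal operator has ||D|| = sup_n |d_n|. Here d_n = 11 * 7^(-n) is positive and decreasing, so sup_n |d_n| = d_1 = 11/7. So ||D|| = 11/7.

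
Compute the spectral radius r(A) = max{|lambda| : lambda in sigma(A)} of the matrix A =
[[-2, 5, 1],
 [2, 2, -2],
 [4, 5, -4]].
r(A) ≈ 5.516

The eigenvalues of A are the roots of its characteristic polynomial. With M = A (coefficients from the trace, the sum of principal 2x2 minors, and det A):
  p(λ) = det(λ I - M) = λ^3 + 4λ^2 - 8λ + 2.
No integer candidate from the rational root theorem (±divisors of 2) is a root, so the roots are irrational. The cubic discriminant is Δ = 1300 > 0, so there are three distinct real roots. p(-6) = -22 and p(-5) = 17 have opposite signs, so a root lies in (-6, -5); Newton's method refines it to λ ≈ -5.516. p(0) = 2 and p(1) = -1 have opposite signs, so a root lies in (0, 1); Newton's method refines it to λ ≈ 0.2976. p(1) = -1 and p(2) = 10 have opposite signs, so a root lies in (1, 2); Newton's method refines it to λ ≈ 1.2185. Check (Vieta): the three roots sum to -4, matching tr M = -4.
Thus the eigenvalues (to 4 decimals) are -5.516 (modulus 5.516); 0.2976 (modulus 0.2976); 1.2185 (modulus 1.2185). The spectral radius is the largest modulus: r(A) ≈ 5.516. (Cross-check: r(A) ≤ ||A||_2 ≈ 8.5503; equality holds whenever A is normal, though it can also hold for some non-normal A.)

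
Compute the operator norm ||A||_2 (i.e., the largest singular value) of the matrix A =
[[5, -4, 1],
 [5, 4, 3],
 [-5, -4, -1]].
||A||_2 ≈ 9.7362 (= sqrt(largest eigenvalue of A^T A))

||A||_2 = sigma_max(A) = sqrt(lambda_max(A^T A)). Form the symmetric matrix M = A^T A =
[[75, 20, 25],
 [20, 48, 12],
 [25, 12, 11]].
Its characteristic polynomial (trace, sum of principal 2x2 minors, determinant of M give the coefficients) is
  p(λ) = det(λ I - M) = λ^3 - 134λ^2 + 3784λ - 6400.
No integer candidate from the rational root theorem (±divisors of 6400) is a root, so the roots are irrational. The cubic discriminant is Δ = 36089278720 > 0, so there are three distinct real roots. p(1) = -2749 and p(2) = 640 have opposite signs, so a root lies in (1, 2); Newton's method refines it to λ ≈ 1.8052. p(37) = 815 and p(38) = -1232 have opposite signs, so a root lies in (37, 38); Newton's method refines it to λ ≈ 37.4007. p(94) = -4144 and p(95) = 1105 have opposite signs, so a root lies in (94, 95); Newton's method refines it to λ ≈ 94.7941. Check (Vieta): the three roots sum to 134, matching tr M = 134.
So the eigenvalues of A^T A are ≈ 1.8052, 37.4007, 94.7941 (all ≥ 0, as they must be for A^T A). The largest is λ_max ≈ 94.7941, hence ||A||_2 = sqrt(λ_max) ≈ 9.7362.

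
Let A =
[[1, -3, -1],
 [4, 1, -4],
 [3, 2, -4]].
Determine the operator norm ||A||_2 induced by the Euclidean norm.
||A||_2 ≈ 7.8384 (= sqrt(largest eigenvalue of A^T A))

||A||_2 = sigma_max(A) = sqrt(lambda_max(A^T A)). Form the symmetric matrix M = A^T A =
[[26, 7, -29],
 [7, 14, -9],
 [-29, -9, 33]].
Its characteristic polynomial (trace, sum of principal 2x2 minors, determinant of M give the coefficients) is
  p(λ) = det(λ I - M) = λ^3 - 73λ^2 + 713λ - 169.
No integer candidate from the rational root theorem (±divisors of 169) is a root, so the roots are irrational. The cubic discriminant is Δ = 1153816432 > 0, so there are three distinct real roots. p(0) = -169 and p(1) = 472 have opposite signs, so a root lies in (0, 1); Newton's method refines it to λ ≈ 0.2431. p(11) = 172 and p(12) = -397 have opposite signs, so a root lies in (11, 12); Newton's method refines it to λ ≈ 11.317. p(61) = -1328 and p(62) = 1753 have opposite signs, so a root lies in (61, 62); Newton's method refines it to λ ≈ 61.4399. Check (Vieta): the three roots sum to 73, matching tr M = 73.
So the eigenvalues of A^T A are ≈ 0.2431, 11.317, 61.4399 (all ≥ 0, as they must be for A^T A). The largest is λ_max ≈ 61.4399, hence ||A||_2 = sqrt(λ_max) ≈ 7.8384.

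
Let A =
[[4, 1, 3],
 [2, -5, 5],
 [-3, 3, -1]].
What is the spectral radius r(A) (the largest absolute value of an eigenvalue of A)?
r(A) ≈ 7.248

The eigenvalues of A are the roots of its characteristic polynomial. With M = A (coefficients from the trace, the sum of principal 2x2 minors, and det A):
  p(λ) = det(λ I - M) = λ^3 + 2λ^2 - 27λ + 80.
No integer candidate from the rational root theorem (±divisors of 80) is a root, so the roots are irrational. The cubic discriminant is Δ = -171472 < 0, so there is one real root and a complex-conjugate pair. p(-8) = -88 and p(-7) = 24 have opposite signs, so a root lies in (-8, -7); Newton's method refines it to λ ≈ -7.248. Dividing out (λ - (-7.248)) leaves approximately λ^2 - 5.248λ + 11.0375. For λ^2 - 5.248λ + 11.0375 the discriminant is -16.6086. It is negative, so the remaining roots are the complex-conjugate pair λ ≈ 2.624 ± 2.0377i. Their product equals the constant term, so |λ|^2 ≈ 11.0375 and |λ| ≈ 3.3223.
Thus the eigenvalues (to 4 decimals) are -7.248 (modulus 7.248); 2.624 ± 2.0377i (modulus 3.3223). The spectral radius is the largest modulus: r(A) ≈ 7.248. (Cross-check: r(A) ≤ ||A||_2 ≈ 8.772; equality holds whenever A is normal, though it can also hold for some non-normal A.)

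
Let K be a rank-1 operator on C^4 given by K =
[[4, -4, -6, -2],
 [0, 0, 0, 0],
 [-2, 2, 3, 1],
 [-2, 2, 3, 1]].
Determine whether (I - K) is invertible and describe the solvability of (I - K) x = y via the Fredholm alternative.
(I - K) is invertible (det(I - K) = -7 ≠ 0), so for every y in C^4 the equation (I - K) x = y has a unique solution.

K has rank 1, so it is an outer product K = u v^T: every row of K is a multiple of one row vector. Reading off the entries, u = (-2, 0, 1, 1) and v = (-2, 2, 3, 1) (row i of K equals u_i·v^T). A rank-one matrix u v^T satisfies K u = u (v·u) and kills the (3)-dimensional subspace v^⊥, so its characteristic polynomial is lambda^3 (lambda - v·u) with v·u = tr K = 8. Hence the eigenvalues of I - K are 1 (multiplicity 3) and 1 - (8) = -7, so det(I - K) = -7. (Direct check: I - K =
[[-3, 4, 6, 2],
 [0, 1, 0, 0],
 [2, -2, -2, -1],
 [2, -2, -3, 0]]
has determinant -7.) The finite-dimensional Fredholm alternative says: either (I - K) is invertible, or ker(I - K) ≠ {0} and then range(I - K) = ker((I - K)^*)^⊥, with dim ker(I - K) = dim ker((I - K)^*). Since det(I - K) ≠ 0, 1 is not an eigenvalue of K and ker(I - K) = {0}, so we are in the first case: for every y there is a unique x = (I - K)^(-1) y. Explicitly, by the Sherman–Morrison formula, (I - u v^T)^(-1) = I + u v^T/(1 - v·u), i.e. (I - K)^(-1) = I + K/(-7).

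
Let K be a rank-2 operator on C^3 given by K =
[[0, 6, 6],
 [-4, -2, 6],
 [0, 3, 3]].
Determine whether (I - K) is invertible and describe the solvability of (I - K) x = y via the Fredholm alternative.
(I - K) is singular (det(I - K) = 0, i.e. 1 ∈ sigma(K)). (I - K) x = y is solvable iff y ⊥ ker((I - K)^*) = span{(4, -1, -9)}, i.e. iff 4y_1 - y_2 - 9y_3 = 0. When solvable, x is determined up to adding multiples of (-6, 2, -3) (ker(I - K) = span{(-6, 2, -3)}, dimension 1).

K has rank 2 and factors as K = U V^T = u1 v1^T + u2 v2^T with u1 = (0, 2, 0), v1 = (-2, -1, 3), u2 = (2, 0, 1), v2 = (0, 3, 3) (multiplying out reproduces the displayed K). The nonzero eigenvalues of U V^T coincide with those of the 2 x 2 matrix G = V^T U = [[v1·u1, v1·u2], [v2·u1, v2·u2]] = [[-2, -1], [6, 3]], and by the Sylvester determinant identity det(I_3 - U V^T) = det(I_2 - V^T U) = det([[3, 1], [-6, -2]]) = (3)(-2) - (1)(-6) = 0. (Direct check: I - K =
[[1, -6, -6],
 [4, 3, -6],
 [0, -3, -2]]
has determinant 0.) So 1 is an eigenvalue of K and (I - K) is not invertible. The finite-dimensional Fredholm alternative says: either (I - K) is invertible, or ker(I - K) ≠ {0} and then range(I - K) = ker((I - K)^*)^⊥, with dim ker(I - K) = dim ker((I - K)^*). We are in the second case, so we compute both kernels via the 2 x 2 reduction. If (I - U V^T) x = 0 then x = U (V^T x) lies in the column space of U; writing x = U b gives U (I_2 - G) b = 0, and since u1, u2 are independent, (I_2 - G) b = 0. With I_2 - G = [[3, 1], [-6, -2]] (singular, as its determinant is 0) a null vector is b = (1, -3), so ker(I - K) = span{1·u1 + (-3)·u2} = span{(-6, 2, -3)}. For the adjoint, (I - K)^* = I - K^T = I - V U^T, and the same argument gives ker((I - K)^*) = {V a : (I_2 - G)^T a = 0}; (I_2 - G)^T = [[3, -6], [1, -2]] has null vector a = (-2, -1), so ker((I - K)^*) = span{-2·v1 + (-1)·v2} = span{(4, -1, -9)}. (Both kernels are 1-dimensional, matching rank(I - K) = 2.) Therefore (I - K) x = y is solvable iff <y, (4, -1, -9)> = 0, i.e. iff 4y_1 - y_2 - 9y_3 = 0; when solvable the solution set is the line x_p + c·(-6, 2, -3), c ∈ C.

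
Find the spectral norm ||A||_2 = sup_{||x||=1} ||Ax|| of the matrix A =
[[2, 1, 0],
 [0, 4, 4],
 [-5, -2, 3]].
||A||_2 ≈ 6.5241 (= sqrt(largest eigenvalue of A^T A))

||A||_2 = sigma_max(A) = sqrt(lambda_max(A^T A)). Form the symmetric matrix M = A^T A =
[[29, 12, -15],
 [12, 21, 10],
 [-15, 10, 25]].
Its characteristic polynomial (trace, sum of principal 2x2 minors, determinant of M give the coefficients) is
  p(λ) = det(λ I - M) = λ^3 - 75λ^2 + 1390λ - 400.
No integer candidate from the rational root theorem (±divisors of 400) is a root, so the roots are irrational. The cubic discriminant is Δ = 196866500 > 0, so there are three distinct real roots. p(0) = -400 and p(1) = 916 have opposite signs, so a root lies in (0, 1); Newton's method refines it to λ ≈ 0.2924. p(32) = 48 and p(33) = -268 have opposite signs, so a root lies in (32, 33); Newton's method refines it to λ ≈ 32.1433. p(42) = -232 and p(43) = 202 have opposite signs, so a root lies in (42, 43); Newton's method refines it to λ ≈ 42.5643. Check (Vieta): the three roots sum to 75, matching tr M = 75.
So the eigenvalues of A^T A are ≈ 0.2924, 32.1433, 42.5643 (all ≥ 0, as they must be for A^T A). The largest is λ_max ≈ 42.5643, hence ||A||_2 = sqrt(λ_max) ≈ 6.5241.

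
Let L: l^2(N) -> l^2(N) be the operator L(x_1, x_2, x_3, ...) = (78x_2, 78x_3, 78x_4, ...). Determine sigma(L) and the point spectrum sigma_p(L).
sigma(L) = closed disk {z in C : |z| ≤ 78}; sigma_p(L) = open disk {z in C : |z| < 78}

Note L = 78·V where V is the unit left shift (V x)_k = x_{k+1}; so sigma(L) = 78·sigma(V) and ||L|| = 78||V||. ||L x||^2 = 6084sum_{k≥2} |x_k|^2 ≤ 6084||x||^2, with equality on {x : x_1 = 0}, so ||L|| = 78. For any lambda with |lambda| < 78, set r = lambda/78 (|r| < 1); the vector x = (1, r, r^2, ...) is in l^2 and satisfies L x = 78(r, r^2, ...) = lambda x, so lambda is an eigenvalue. On the boundary |lambda| = 78 the geometric series diverges, so no l^2 eigenvector exists, but these lambda lie in the approximate point spectrum. Hence sigma(L) is the closed disk of radius 78 and sigma_p(L) is the open disk.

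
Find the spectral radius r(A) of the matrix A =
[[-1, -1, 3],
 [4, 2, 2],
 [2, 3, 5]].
r(A) ≈ 7.3474

The eigenvalues of A are the roots of its characteristic polynomial. With M = A (coefficients from the trace, the sum of principal 2x2 minors, and det A):
  p(λ) = det(λ I - M) = λ^3 - 6λ^2 - 5λ - 36.
No integer candidate from the rational root theorem (±divisors of 36) is a root, so the roots are irrational. The cubic discriminant is Δ = -84136 < 0, so there is one real root and a complex-conjugate pair. p(7) = -22 and p(8) = 52 have opposite signs, so a root lies in (7, 8); Newton's method refines it to λ ≈ 7.3474. Dividing out (λ - (7.3474)) leaves approximately λ^2 + 1.3474λ + 4.8997. For λ^2 + 1.3474λ + 4.8997 the discriminant is -17.7834. It is negative, so the remaining roots are the complex-conjugate pair λ ≈ -0.6737 ± 2.1085i. Their product equals the constant term, so |λ|^2 ≈ 4.8997 and |λ| ≈ 2.2135.
Thus the eigenvalues (to 4 decimals) are 7.3474 (modulus 7.3474); -0.6737 ± 2.1085i (modulus 2.2135). The spectral radius is the largest modulus: r(A) ≈ 7.3474. (Cross-check: r(A) ≤ ||A||_2 ≈ 7.5763; equality holds whenever A is normal, though it can also hold for some non-normal A.)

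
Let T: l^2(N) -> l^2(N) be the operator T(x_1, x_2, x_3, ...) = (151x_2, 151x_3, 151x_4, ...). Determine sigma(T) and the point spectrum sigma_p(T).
sigma(T) = closed disk {z in C : |z| ≤ 151}; sigma_p(T) = open disk {z in C : |z| < 151}

Note T = 151·V where V is the unit left shift (V x)_k = x_{k+1}; so sigma(T) = 151·sigma(V) and ||T|| = 151||V||. ||T x||^2 = 22801sum_{k≥2} |x_k|^2 ≤ 22801||x||^2, with equality on {x : x_1 = 0}, so ||T|| = 151. For any lambda with |lambda| < 151, set r = lambda/151 (|r| < 1); the vector x = (1, r, r^2, ...) is in l^2 and satisfies T x = 151(r, r^2, ...) = lambda x, so lambda is an eigenvalue. On the boundary |lambda| = 151 the geometric series diverges, so no l^2 eigenvector exists, but these lambda lie in the approximate point spectrum. Hence sigma(T) is the closed disk of radius 151 and sigma_p(T) is the open disk.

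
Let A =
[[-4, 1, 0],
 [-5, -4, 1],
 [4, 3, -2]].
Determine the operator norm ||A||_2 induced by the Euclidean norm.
||A||_2 ≈ 8.7851 (= sqrt(largest eigenvalue of A^T A))

||A||_2 = sigma_max(A) = sqrt(lambda_max(A^T A)). Form the symmetric matrix M = A^T A =
[[57, 28, -13],
 [28, 26, -10],
 [-13, -10, 5]].
Its characteristic polynomial (trace, sum of principal 2x2 minors, determinant of M give the coefficients) is
  p(λ) = det(λ I - M) = λ^3 - 88λ^2 + 844λ - 676.
No integer candidate from the rational root theorem (±divisors of 676) is a root, so the roots are irrational. The cubic discriminant is Δ = 2160186704 > 0, so there are three distinct real roots. p(0) = -676 and p(1) = 81 have opposite signs, so a root lies in (0, 1); Newton's method refines it to λ ≈ 0.8811. p(9) = 521 and p(10) = -36 have opposite signs, so a root lies in (9, 10); Newton's method refines it to λ ≈ 9.9412. p(77) = -907 and p(78) = 4316 have opposite signs, so a root lies in (77, 78); Newton's method refines it to λ ≈ 77.1777. Check (Vieta): the three roots sum to 88, matching tr M = 88.
So the eigenvalues of A^T A are ≈ 0.8811, 9.9412, 77.1777 (all ≥ 0, as they must be for A^T A). The largest is λ_max ≈ 77.1777, hence ||A||_2 = sqrt(λ_max) ≈ 8.7851.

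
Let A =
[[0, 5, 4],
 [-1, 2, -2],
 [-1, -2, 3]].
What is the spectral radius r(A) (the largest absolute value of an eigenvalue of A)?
r(A) ≈ 4.5596

The eigenvalues of A are the roots of its characteristic polynomial. With M = A (coefficients from the trace, the sum of principal 2x2 minors, and det A):
  p(λ) = det(λ I - M) = λ^3 - 5λ^2 + 11λ - 41.
No integer candidate from the rational root theorem (±divisors of 41) is a root, so the roots are irrational. The cubic discriminant is Δ = -27596 < 0, so there is one real root and a complex-conjugate pair. p(4) = -13 and p(5) = 14 have opposite signs, so a root lies in (4, 5); Newton's method refines it to λ ≈ 4.5596. Dividing out (λ - (4.5596)) leaves approximately λ^2 - 0.4404λ + 8.992. For λ^2 - 0.4404λ + 8.992 the discriminant is -35.774. It is negative, so the remaining roots are the complex-conjugate pair λ ≈ 0.2202 ± 2.9906i. Their product equals the constant term, so |λ|^2 ≈ 8.992 and |λ| ≈ 2.9987.
Thus the eigenvalues (to 4 decimals) are 4.5596 (modulus 4.5596); 0.2202 ± 2.9906i (modulus 2.9987). The spectral radius is the largest modulus: r(A) ≈ 4.5596. (Cross-check: r(A) ≤ ||A||_2 ≈ 6.4194; equality holds whenever A is normal, though it can also hold for some non-normal A.)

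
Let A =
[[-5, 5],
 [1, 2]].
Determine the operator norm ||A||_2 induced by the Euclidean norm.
||A||_2 = sqrt((55 + sqrt(2125))/2) ≈ 7.1098 (= sqrt(largest eigenvalue of A^T A))

||A||_2 = sigma_max(A) = sqrt(lambda_max(A^T A)). Form the symmetric matrix M = A^T A =
[[26, -23],
 [-23, 29]].
Its characteristic polynomial (trace, determinant of M give the coefficients) is
  p(λ) = det(λ I - M) = λ^2 - 55λ + 225.
For λ^2 - 55λ + 225 the discriminant is 2125. It is nonnegative but not a perfect square, so the roots are real and irrational: λ = (55 ± sqrt(2125))/2 ≈ 50.5489, 4.4511.
So the eigenvalues of A^T A are ≈ 4.4511, 50.5489 (all ≥ 0, as they must be for A^T A). The largest is λ_max = (55 + sqrt(2125))/2 ≈ 50.5489, hence ||A||_2 = sqrt(λ_max) = sqrt((55 + sqrt(2125))/2) ≈ 7.1098.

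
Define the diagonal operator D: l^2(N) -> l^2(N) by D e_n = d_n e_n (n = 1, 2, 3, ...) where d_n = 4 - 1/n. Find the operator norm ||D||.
||D|| = 4

For a diagonal operator on l^2 with entries d_n, ||D|| = sup_n |d_n|. Here d_1 = 3, d_2 = 7/2, ..., and d_n = 4 - 1/n increases monotonically toward 4. All terms lie in [3, 4), so |d_n| = d_n and the supremum is the limit 4, which is not attained by any individual d_n. Hence ||D|| = 4.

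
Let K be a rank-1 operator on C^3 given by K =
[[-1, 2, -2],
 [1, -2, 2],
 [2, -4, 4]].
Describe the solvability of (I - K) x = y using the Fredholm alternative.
(I - K) is singular (det(I - K) = 0, i.e. 1 ∈ sigma(K)). (I - K) x = y is solvable iff y ⊥ ker((I - K)^*) = span{(-1, 2, -2)}, i.e. iff -y_1 + 2y_2 - 2y_3 = 0. When solvable, the solutions are x = y + c·(1, -1, -2), c arbitrary (ker(I - K) = span{(1, -1, -2)}, dimension 1).

K has rank 1, so it is an outer product K = u v^T: every row of K is a multiple of one row vector. Reading off the entries, u = (1, -1, -2) and v = (-1, 2, -2) (row i of K equals u_i·v^T). A rank-one matrix u v^T satisfies K u = u (v·u) and kills the (2)-dimensional subspace v^⊥, so its characteristic polynomial is lambda^2 (lambda - v·u) with v·u = tr K = 1. Hence the eigenvalues of I - K are 1 (multiplicity 2) and 1 - (1) = 0, so det(I - K) = 0. (Direct check: I - K =
[[2, -2, 2],
 [-1, 3, -2],
 [-2, 4, -3]]
has determinant 0.) So 1 is an eigenvalue of K and (I - K) is not invertible. The finite-dimensional Fredholm alternative says: either (I - K) is invertible, or ker(I - K) ≠ {0} and then range(I - K) = ker((I - K)^*)^⊥, with dim ker(I - K) = dim ker((I - K)^*). We are in the second case, so we need both kernels. Kernel of I - K: (I - K) u = u - u (v·u) = u - u = 0, so ker(I - K) = span{u} = span{(1, -1, -2)} (it is exactly 1-dimensional because rank(I - K) = 2). Kernel of the adjoint: K is real, so (I - K)^* = I - K^T = I - v u^T, and (I - v u^T) v = v - v (u·v) = 0; hence ker((I - K)^*) = span{v} = span{(-1, 2, -2)}. Therefore (I - K) x = y is solvable iff <y, v> = 0, i.e. iff -y_1 + 2y_2 - 2y_3 = 0. When this holds, K y = u (v·y) = 0, so (I - K) y = y and x = y is a particular solution; the full solution set is the line x = y + c·u = y + c·(1, -1, -2), c ∈ C.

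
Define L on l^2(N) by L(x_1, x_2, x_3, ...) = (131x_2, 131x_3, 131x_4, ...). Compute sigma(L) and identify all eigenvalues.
sigma(L) = closed disk {z in C : |z| ≤ 131}; sigma_p(L) = open disk {z in C : |z| < 131}

Note L = 131·V where V is the unit left shift (V x)_k = x_{k+1}; so sigma(L) = 131·sigma(V) and ||L|| = 131||V||. ||L x||^2 = 17161sum_{k≥2} |x_k|^2 ≤ 17161||x||^2, with equality on {x : x_1 = 0}, so ||L|| = 131. For any lambda with |lambda| < 131, set r = lambda/131 (|r| < 1); the vector x = (1, r, r^2, ...) is in l^2 and satisfies L x = 131(r, r^2, ...) = lambda x, so lambda is an eigenvalue. On the boundary |lambda| = 131 the geometric series diverges, so no l^2 eigenvector exists, but these lambda lie in the approximate point spectrum. Hence sigma(L) is the closed disk of radius 131 and sigma_p(L) is the open disk.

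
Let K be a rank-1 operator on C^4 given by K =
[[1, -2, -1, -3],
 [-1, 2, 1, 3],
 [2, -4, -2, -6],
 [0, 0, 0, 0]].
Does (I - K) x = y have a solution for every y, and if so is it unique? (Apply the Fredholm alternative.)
(I - K) is singular (det(I - K) = 0, i.e. 1 ∈ sigma(K)). (I - K) x = y is solvable iff y ⊥ ker((I - K)^*) = span{(1, -2, -1, -3)}, i.e. iff y_1 - 2y_2 - y_3 - 3y_4 = 0. When solvable, the solutions are x = y + c·(1, -1, 2, 0), c arbitrary (ker(I - K) = span{(1, -1, 2, 0)}, dimension 1).

K has rank 1, so it is an outer product K = u v^T: every row of K is a multiple of one row vector. Reading off the entries, u = (1, -1, 2, 0) and v = (1, -2, -1, -3) (row i of K equals u_i·v^T). A rank-one matrix u v^T satisfies K u = u (v·u) and kills the (3)-dimensional subspace v^⊥, so its characteristic polynomial is lambda^3 (lambda - v·u) with v·u = tr K = 1. Hence the eigenvalues of I - K are 1 (multiplicity 3) and 1 - (1) = 0, so det(I - K) = 0. (Direct check: I - K =
[[0, 2, 1, 3],
 [1, -1, -1, -3],
 [-2, 4, 3, 6],
 [0, 0, 0, 1]]
has determinant 0.) So 1 is an eigenvalue of K and (I - K) is not invertible. The finite-dimensional Fredholm alternative says: either (I - K) is invertible, or ker(I - K) ≠ {0} and then range(I - K) = ker((I - K)^*)^⊥, with dim ker(I - K) = dim ker((I - K)^*). We are in the second case, so we need both kernels. Kernel of I - K: (I - K) u = u - u (v·u) = u - u = 0, so ker(I - K) = span{u} = span{(1, -1, 2, 0)} (it is exactly 1-dimensional because rank(I - K) = 3). Kernel of the adjoint: K is real, so (I - K)^* = I - K^T = I - v u^T, and (I - v u^T) v = v - v (u·v) = 0; hence ker((I - K)^*) = span{v} = span{(1, -2, -1, -3)}. Therefore (I - K) x = y is solvable iff <y, v> = 0, i.e. iff y_1 - 2y_2 - y_3 - 3y_4 = 0. When this holds, K y = u (v·y) = 0, so (I - K) y = y and x = y is a particular solution; the full solution set is the line x = y + c·u = y + c·(1, -1, 2, 0), c ∈ C.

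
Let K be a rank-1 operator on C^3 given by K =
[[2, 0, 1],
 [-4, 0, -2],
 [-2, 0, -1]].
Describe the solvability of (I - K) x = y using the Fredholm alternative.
(I - K) is singular (det(I - K) = 0, i.e. 1 ∈ sigma(K)). (I - K) x = y is solvable iff y ⊥ ker((I - K)^*) = span{(2, 0, 1)}, i.e. iff 2y_1 + y_3 = 0. When solvable, the solutions are x = y + c·(1, -2, -1), c arbitrary (ker(I - K) = span{(1, -2, -1)}, dimension 1).

K has rank 1, so it is an outer product K = u v^T: every row of K is a multiple of one row vector. Reading off the entries, u = (1, -2, -1) and v = (2, 0, 1) (row i of K equals u_i·v^T). A rank-one matrix u v^T satisfies K u = u (v·u) and kills the (2)-dimensional subspace v^⊥, so its characteristic polynomial is lambda^2 (lambda - v·u) with v·u = tr K = 1. Hence the eigenvalues of I - K are 1 (multiplicity 2) and 1 - (1) = 0, so det(I - K) = 0. (Direct check: I - K =
[[-1, 0, -1],
 [4, 1, 2],
 [2, 0, 2]]
has determinant 0.) So 1 is an eigenvalue of K and (I - K) is not invertible. The finite-dimensional Fredholm alternative says: either (I - K) is invertible, or ker(I - K) ≠ {0} and then range(I - K) = ker((I - K)^*)^⊥, with dim ker(I - K) = dim ker((I - K)^*). We are in the second case, so we need both kernels. Kernel of I - K: (I - K) u = u - u (v·u) = u - u = 0, so ker(I - K) = span{u} = span{(1, -2, -1)} (it is exactly 1-dimensional because rank(I - K) = 2). Kernel of the adjoint: K is real, so (I - K)^* = I - K^T = I - v u^T, and (I - v u^T) v = v - v (u·v) = 0; hence ker((I - K)^*) = span{v} = span{(2, 0, 1)}. Therefore (I - K) x = y is solvable iff <y, v> = 0, i.e. iff 2y_1 + y_3 = 0. When this holds, K y = u (v·y) = 0, so (I - K) y = y and x = y is a particular solution; the full solution set is the line x = y + c·u = y + c·(1, -2, -1), c ∈ C.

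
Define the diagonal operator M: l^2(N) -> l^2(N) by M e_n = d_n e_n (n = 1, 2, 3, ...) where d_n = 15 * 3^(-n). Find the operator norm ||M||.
||M|| = 5 (attained at n = 1)

For M diagonal, ||M|| = sup_n |d_n|. The sequence d_n = 15 * 3^(-n) is positive and strictly decreasing (ratio 3^(-1) < 1), so the supremum is d_1 = 15/3 = 5. Hence ||M|| = 5.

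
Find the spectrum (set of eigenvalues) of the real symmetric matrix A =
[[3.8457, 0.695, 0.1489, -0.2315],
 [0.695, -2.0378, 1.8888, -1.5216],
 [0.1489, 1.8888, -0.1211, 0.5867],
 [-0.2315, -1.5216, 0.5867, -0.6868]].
sigma(A) ≈ {-4, 0, 1, 4}

A is real symmetric, so its spectrum consists of real eigenvalues. Expanding the characteristic polynomial of the displayed matrix gives
  det(λ I - A) = p(λ) = λ^4 + (-1)λ^3 + (-16)λ^2 + (16)λ + (0).
Solving p(λ) = 0 yields eigenvalues ≈ -4, 0, 1, 4. (A is shown rounded to 4 decimals, so these recover the underlying integer eigenvalues to within that precision.)
Verification: the trace of A = 1 equals the sum of eigenvalues 1, and det(A) ≈ -0.0001 matches the eigenvalue product 0.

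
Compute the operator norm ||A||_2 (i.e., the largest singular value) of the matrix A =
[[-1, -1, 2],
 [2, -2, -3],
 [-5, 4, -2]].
||A||_2 ≈ 7.0322 (= sqrt(largest eigenvalue of A^T A))

||A||_2 = sigma_max(A) = sqrt(lambda_max(A^T A)). Form the symmetric matrix M = A^T A =
[[30, -23, 2],
 [-23, 21, -4],
 [2, -4, 17]].
Its characteristic polynomial (trace, sum of principal 2x2 minors, determinant of M give the coefficients) is
  p(λ) = det(λ I - M) = λ^3 - 68λ^2 + 948λ - 1521.
No integer candidate from the rational root theorem (±divisors of 1521) is a root, so the roots are irrational. The cubic discriminant is Δ = 537149925 > 0, so there are three distinct real roots. p(1) = -640 and p(2) = 111 have opposite signs, so a root lies in (1, 2); Newton's method refines it to λ ≈ 1.8409. p(16) = 335 and p(17) = -144 have opposite signs, so a root lies in (16, 17); Newton's method refines it to λ ≈ 16.7073. p(49) = -688 and p(50) = 879 have opposite signs, so a root lies in (49, 50); Newton's method refines it to λ ≈ 49.4518. Check (Vieta): the three roots sum to 68, matching tr M = 68.
So the eigenvalues of A^T A are ≈ 1.8409, 16.7073, 49.4518 (all ≥ 0, as they must be for A^T A). The largest is λ_max ≈ 49.4518, hence ||A||_2 = sqrt(λ_max) ≈ 7.0322.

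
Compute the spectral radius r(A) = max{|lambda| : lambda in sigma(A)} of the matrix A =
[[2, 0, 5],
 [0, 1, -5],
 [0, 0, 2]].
r(A) = 2

The eigenvalues of A are the roots of its characteristic polynomial. With M = A (coefficients from the trace, the sum of principal 2x2 minors, and det A):
  p(λ) = det(λ I - M) = λ^3 - 5λ^2 + 8λ - 4.
By the rational root theorem any rational root is an integer divisor of 4. Testing λ = 2: p(2) = 8 - 20 + 16 - 4 = 0, so λ = 2 is a root. Dividing out (λ - 2) leaves p(λ) = (λ - 2)(λ^2 - 3λ + 2). For λ^2 - 3λ + 2 the discriminant is 1. It is a perfect square (1^2), so the roots are rational: λ = (3 ± 1)/2 = 2, 1.
Thus the eigenvalues (to 4 decimals) are 2 (modulus 2); 1 (modulus 1). The spectral radius is the largest modulus: r(A) = 2. (Cross-check: r(A) ≤ ||A||_2 ≈ 7.5074; equality holds whenever A is normal, though it can also hold for some non-normal A.)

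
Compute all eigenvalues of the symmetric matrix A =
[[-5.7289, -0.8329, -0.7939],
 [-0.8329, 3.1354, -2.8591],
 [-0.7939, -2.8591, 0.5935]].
sigma(A) ≈ {-6, -1, 5}

A is real symmetric, so its spectrum consists of real eigenvalues. Expanding the characteristic polynomial of the displayed matrix gives
  det(λ I - A) = p(λ) = λ^3 + (2)λ^2 + (-29)λ + (-30).
Solving p(λ) = 0 yields eigenvalues ≈ -6, -1, 5. (A is shown rounded to 4 decimals, so these recover the underlying integer eigenvalues to within that precision.)
Verification: the trace of A = -2 equals the sum of eigenvalues -2, and det(A) ≈ 30.0009 matches the eigenvalue product 30.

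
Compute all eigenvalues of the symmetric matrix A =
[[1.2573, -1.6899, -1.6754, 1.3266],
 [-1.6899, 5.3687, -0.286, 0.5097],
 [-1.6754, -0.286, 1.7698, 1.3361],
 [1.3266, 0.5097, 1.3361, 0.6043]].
sigma(A) ≈ {-2, 2, 3, 6}

A is real symmetric, so its spectrum consists of real eigenvalues. Expanding the characteristic polynomial of the displayed matrix gives
  det(λ I - A) = p(λ) = λ^4 + (-9)λ^3 + (14)λ^2 + (35.9976)λ + (-71.9984).
Solving p(λ) = 0 yields eigenvalues ≈ -2, 2, 3, 6. (A is shown rounded to 4 decimals, so these recover the underlying integer eigenvalues to within that precision.)
Verification: the trace of A = 9 equals the sum of eigenvalues 9, and det(A) ≈ -71.9984 matches the eigenvalue product -72.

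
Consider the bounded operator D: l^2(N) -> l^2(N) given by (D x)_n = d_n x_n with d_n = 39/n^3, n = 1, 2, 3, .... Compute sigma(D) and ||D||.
sigma(D) = {39/n^3 : n ≥ 1} ∪ {0}; ||D|| = 39

A bounded diagonal operator on l^2 with diagonal entries d_n has spectrum equal to the closure of {d_n : n ≥ 1}: every d_n is an eigenvalue (with eigenvector e_n), so {d_n} ⊂ sigma(D); the spectrum is closed, so its closure is too; and for lambda not in the closure, (D - lambda I) has bounded inverse (the diagonal entries 1/(d_n - lambda) are bounded). For our sequence d_n = 39/n^3, n = 1, 2, 3, ...:
  - {d_n} = {39/n^3 : n ≥ 1}; the only limit point is 0
  - closure = {39/n^3 : n ≥ 1} ∪ {0}
For the norm: a diagonal operator has ||D|| = sup_n |d_n|. Here d_n = 39/n^3 is positive and decreasing, so sup_n |d_n| = d_1 = 39. So ||D|| = 39.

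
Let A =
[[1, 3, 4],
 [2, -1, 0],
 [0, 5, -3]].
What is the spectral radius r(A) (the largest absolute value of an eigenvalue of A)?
r(A) ≈ 4.1093

The eigenvalues of A are the roots of its characteristic polynomial. With M = A (coefficients from the trace, the sum of principal 2x2 minors, and det A):
  p(λ) = det(λ I - M) = λ^3 + 3λ^2 - 7λ - 61.
No integer candidate from the rational root theorem (±divisors of 61) is a root, so the roots are irrational. The cubic discriminant is Δ = -69008 < 0, so there is one real root and a complex-conjugate pair. p(3) = -28 and p(4) = 23 have opposite signs, so a root lies in (3, 4); Newton's method refines it to λ ≈ 3.6124. Dividing out (λ - (3.6124)) leaves approximately λ^2 + 6.6124λ + 16.8864. For λ^2 + 6.6124λ + 16.8864 the discriminant is -23.822. It is negative, so the remaining roots are the complex-conjugate pair λ ≈ -3.3062 ± 2.4404i. Their product equals the constant term, so |λ|^2 ≈ 16.8864 and |λ| ≈ 4.1093.
Thus the eigenvalues (to 4 decimals) are 3.6124 (modulus 3.6124); -3.3062 ± 2.4404i (modulus 4.1093). The spectral radius is the largest modulus: r(A) ≈ 4.1093. (Cross-check: r(A) ≤ ||A||_2 ≈ 5.9859; equality holds whenever A is normal, though it can also hold for some non-normal A.)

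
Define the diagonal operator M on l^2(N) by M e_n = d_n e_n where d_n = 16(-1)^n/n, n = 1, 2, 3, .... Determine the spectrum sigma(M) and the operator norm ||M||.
sigma(M) = {16(-1)^n/n : n ≥ 1} ∪ {0}; ||M|| = 16

A bounded diagonal operator on l^2 with diagonal entries d_n has spectrum equal to the closure of {d_n : n ≥ 1}: every d_n is an eigenvalue (with eigenvector e_n), so {d_n} ⊂ sigma(M); the spectrum is closed, so its closure is too; and for lambda not in the closure, (M - lambda I) has bounded inverse (the diagonal entries 1/(d_n - lambda) are bounded). For our sequence d_n = 16(-1)^n/n, n = 1, 2, 3, ...:
  - {d_n} = {16(-1)^n/n : n ≥ 1}; the only limit point is 0
  - closure = {16(-1)^n/n : n ≥ 1} ∪ {0}
For the norm: a diagonal operator has ||M|| = sup_n |d_n|. Here |d_n| = 16/n is decreasing, so sup_n |d_n| = |d_1| = 16. So ||M|| = 16.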